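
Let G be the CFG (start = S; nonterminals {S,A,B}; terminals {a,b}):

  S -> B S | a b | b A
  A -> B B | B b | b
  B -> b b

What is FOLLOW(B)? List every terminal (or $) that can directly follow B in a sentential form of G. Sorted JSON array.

FIRST sets, iterate to fixpoint:
pass 1:
  A via A→b: +{b}
  B via B→b b: +{b}
  S via S→B S: +{b}
  S via S→a b: +{a}
  S: {a,b}  A: {b}  B: {b}
pass 2: (stable)
  S: {a,b}  A: {b}  B: {b}

FOLLOW sets:
FOLLOW(S) := {$}
pass 1:
  A→B B: FOLLOW(B) ⊇ FIRST(B) = {b}; new: +{b}
  S→B S: FOLLOW(B) ⊇ FIRST(S) = {a,b}; new: +{a}
  S→b A: FOLLOW(A) ⊇ FOLLOW(S) ⊇ {$}; new: +{$}
  S: {$}  A: {$}  B: {a,b}
pass 2:
  A→B B: FOLLOW(B) ⊇ FOLLOW(A) ⊇ {$}; new: +{$}
  S: {$}  A: {$}  B: {$,a,b}
pass 3: (no change)
  S: {$}  A: {$}  B: {$,a,b}

FOLLOW(B) = ["$", "a", "b"]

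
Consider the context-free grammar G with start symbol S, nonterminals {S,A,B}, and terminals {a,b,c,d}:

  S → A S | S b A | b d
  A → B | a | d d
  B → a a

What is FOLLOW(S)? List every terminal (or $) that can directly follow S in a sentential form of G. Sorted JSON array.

FIRST iteration:
round 1:
  A via A→a: +{a}
  A via A→d d: +{d}
  B via B→a a: +{a}
  S via S→A S: +{a,d}
  S via S→b d: +{b}
  FIRST(S)={a,b,d}  FIRST(A)={a,d}  FIRST(B)={a}
round 2: done
  FIRST(S)={a,b,d}  FIRST(A)={a,d}  FIRST(B)={a}

FOLLOW sets:
seed FOLLOW(S) with $
[1]
  S→A S: FOLLOW(A) ⊇ FIRST(S) = {a,b,d}; new: +{a,b,d}
  S→S b A: FOLLOW(S) ⊇ FIRST(b) = {b}; new: +{b}
  S→S b A: FOLLOW(A) ⊇ FOLLOW(S) ⊇ {$,b}; new: +{$}
  FOLLOW(S)={$,b}  FOLLOW(A)={$,a,b,d}  FOLLOW(B)={}
[2]
  A→B: FOLLOW(B) ⊇ FOLLOW(A) ⊇ {$,a,b,d}; new: +{$,a,b,d}
  FOLLOW(S)={$,b}  FOLLOW(A)={$,a,b,d}  FOLLOW(B)={$,a,b,d}
[3] (stable)
  FOLLOW(S)={$,b}  FOLLOW(A)={$,a,b,d}  FOLLOW(B)={$,a,b,d}

FOLLOW(S) = ["$", "b"]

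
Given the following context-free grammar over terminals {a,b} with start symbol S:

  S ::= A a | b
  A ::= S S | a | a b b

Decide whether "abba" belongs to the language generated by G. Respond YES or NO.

Convert to CNF:
  S -> A T0 | b
  A -> S S | T0 X2 | a
  T0 -> a
  T1 -> b
  X2 -> T1 T1

CYK fill:
  [0..0]={A,T0}  "a"  orig:{A}
  [1..1]={S,T1}  "b"  orig:{S}
  [2..2]={S,T1}  "b"  orig:{S}
  [3..3]={A,T0}  "a"  orig:{A}
  [0..1]=∅  "ab"
  [1..2]={A,X2}  "bb"  orig:{A}
  [2..3]=∅  "ba"
  [0..2]={A}  "abb"
  [1..3]={S}  "bba"
  [0..3]={S}  "abba"

S ∈ T[0,3] ⇒ YES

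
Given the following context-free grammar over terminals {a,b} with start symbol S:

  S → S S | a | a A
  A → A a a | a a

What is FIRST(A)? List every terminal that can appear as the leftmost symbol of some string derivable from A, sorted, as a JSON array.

Compute FIRST by fixpoint:
[1]
  A via A→a a: +{a}
  S via S→a: +{a}
  S: {a}  A: {a}
[2] (stable)
  S: {a}  A: {a}

FIRST(A) = ["a"]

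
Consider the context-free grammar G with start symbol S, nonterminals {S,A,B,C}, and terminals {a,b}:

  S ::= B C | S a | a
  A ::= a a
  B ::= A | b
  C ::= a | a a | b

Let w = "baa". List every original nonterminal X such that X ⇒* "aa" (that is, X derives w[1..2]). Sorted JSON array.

Convert to CNF:
  S -> B C | S T0 | a
  A -> T0 T0
  B -> T0 T0 | b
  C -> T0 T0 | a | b
  T0 -> a

Fill CYK table bottom-up (cells [i..j] with 1 ≤ i ≤ j ≤ 2 only):
  cell(1,1) a: {C,S,T0}  orig:{C,S}
  cell(2,2) a: {C,S,T0}  orig:{C,S}
  cell(1,2) aa: {A,B,C,S}

Original NTs in T[1,2] deriving "aa": ["A", "B", "C", "S"]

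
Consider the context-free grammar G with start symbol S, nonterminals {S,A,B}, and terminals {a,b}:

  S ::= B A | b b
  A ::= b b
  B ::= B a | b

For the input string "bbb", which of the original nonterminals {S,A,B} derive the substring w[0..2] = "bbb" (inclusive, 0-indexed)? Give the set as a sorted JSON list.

CNF form of G:
  S -> B A | T0 T0
  A -> T0 T0
  B -> B T1 | b
  T0 -> b
  T1 -> a

CYK table (by increasing span), restricted to cells inside w[0..2]:
  [0..0]={B,T0}  "b"  orig:{B}
  [1..1]={B,T0}  "b"  orig:{B}
  [2..2]={B,T0}  "b"  orig:{B}
  [0..1]={A,S}  "bb"
  [1..2]={A,S}  "bb"
  [0..2]={S}  "bbb"

Original NTs in T[0,2] deriving "bbb": ["S"]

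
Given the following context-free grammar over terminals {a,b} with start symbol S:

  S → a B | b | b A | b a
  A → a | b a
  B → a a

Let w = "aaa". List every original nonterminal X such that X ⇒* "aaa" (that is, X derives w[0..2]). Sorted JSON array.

Convert to CNF:
  S -> T0 A | T0 T1 | T1 B | b
  A -> T0 T1 | a
  B -> T1 T1
  T0 -> b
  T1 -> a

Fill CYK table bottom-up — only the sub-triangle for w[0..2]:
  cell(0,0) a: {A,T1}  orig:{A}
  cell(1,1) a: {A,T1}  orig:{A}
  cell(2,2) a: {A,T1}  orig:{A}
  cell(0,1) aa: {B}
  cell(1,2) aa: {B}
  cell(0,2) aaa: {S}

Original NTs in T[0,2] deriving "aaa": ["S"]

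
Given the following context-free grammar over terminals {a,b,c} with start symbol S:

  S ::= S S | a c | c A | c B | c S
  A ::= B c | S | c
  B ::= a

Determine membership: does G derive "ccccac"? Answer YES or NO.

Convert to CNF:
  S -> S S | T0 A | T0 B | T0 S | T1 T0
  A -> B T0 | S S | T0 A | T0 B | T0 S | T1 T0 | c
  B -> a
  T0 -> c
  T1 -> a

CYK fill:
  [0..0]={A,T0}  "c"  orig:{A}
  [1..1]={A,T0}  "c"  orig:{A}
  [2..2]={A,T0}  "c"  orig:{A}
  [3..3]={A,T0}  "c"  orig:{A}
  [4..4]={B,T1}  "a"  orig:{B}
  [5..5]={A,T0}  "c"  orig:{A}
  [0..1]={A,S}  "cc"
  [1..2]={A,S}  "cc"
  [2..3]={A,S}  "cc"
  [3..4]={A,S}  "ca"
  [4..5]={A,S}  "ac"
  [0..2]={A,S}  "ccc"
  [1..3]={A,S}  "ccc"
  [2..4]={A,S}  "cca"
  [3..5]={A,S}  "cac"
  [0..3]={A,S}  "cccc"
  [1..4]={A,S}  "ccca"
  [2..5]={A,S}  "ccac"
  [0..4]={A,S}  "cccca"
  [1..5]={A,S}  "cccac"
  [0..5]={A,S}  "ccccac"

S ∈ T[0,5] ⇒ YES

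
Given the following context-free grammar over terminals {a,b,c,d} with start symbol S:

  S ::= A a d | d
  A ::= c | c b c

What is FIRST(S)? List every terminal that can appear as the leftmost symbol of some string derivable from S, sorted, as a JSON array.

Compute FIRST by fixpoint:
[1]
  A via A→c: +{c}
  S via S→A a d: +{c}
  S via S→d: +{d}
  S: {c,d}  A: {c}
[2] — fixpoint
  S: {c,d}  A: {c}

FIRST(S) = ["c", "d"]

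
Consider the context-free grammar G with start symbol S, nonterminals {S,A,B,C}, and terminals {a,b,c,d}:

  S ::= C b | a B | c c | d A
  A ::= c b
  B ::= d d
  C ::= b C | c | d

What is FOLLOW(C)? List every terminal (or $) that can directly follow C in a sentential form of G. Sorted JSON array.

FIRST iteration:
iter 1:
  A via A→c b: +{c}
  B via B→d d: +{d}
  C via C→b C: +{b}
  C via C→c: +{c}
  C via C→d: +{d}
  S via S→C b: +{b,c,d}
  S via S→a B: +{a}
  FIRST[S]={a,b,c,d}  FIRST[A]={c}  FIRST[B]={d}  FIRST[C]={b,c,d}
iter 2: — fixpoint
  FIRST[S]={a,b,c,d}  FIRST[A]={c}  FIRST[B]={d}  FIRST[C]={b,c,d}

FOLLOW iteration:
FOLLOW(S) := {$}
[1]
  S→C b: FOLLOW(C) ⊇ FIRST(b) = {b}; new: +{b}
  S→a B: FOLLOW(B) ⊇ FOLLOW(S) ⊇ {$}; new: +{$}
  S→d A: FOLLOW(A) ⊇ FOLLOW(S) ⊇ {$}; new: +{$}
  S: {$}  A: {$}  B: {$}  C: {b}
[2] done
  S: {$}  A: {$}  B: {$}  C: {b}

FOLLOW(C) = ["b"]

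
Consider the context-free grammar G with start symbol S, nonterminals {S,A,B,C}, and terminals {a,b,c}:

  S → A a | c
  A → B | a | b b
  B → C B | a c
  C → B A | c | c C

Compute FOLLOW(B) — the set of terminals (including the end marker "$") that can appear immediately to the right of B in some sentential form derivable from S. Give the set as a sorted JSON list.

FIRST iteration:
pass 1:
  A via A→a: +{a}
  A via A→b b: +{b}
  B via B→a c: +{a}
  C via C→B A: +{a}
  C via C→c: +{c}
  S via S→A a: +{a,b}
  S via S→c: +{c}
  FIRST[S]={a,b,c}  FIRST[A]={a,b}  FIRST[B]={a}  FIRST[C]={a,c}
pass 2:
  B via B→C B: +{c}
  FIRST[S]={a,b,c}  FIRST[A]={a,b}  FIRST[B]={a,c}  FIRST[C]={a,c}
pass 3:
  A via A→B: +{c}
  FIRST[S]={a,b,c}  FIRST[A]={a,b,c}  FIRST[B]={a,c}  FIRST[C]={a,c}
pass 4: (no change)
  FIRST[S]={a,b,c}  FIRST[A]={a,b,c}  FIRST[B]={a,c}  FIRST[C]={a,c}

Compute FOLLOW by fixpoint:
FOLLOW(S) := {$}
pass 1:
  B→C B: FOLLOW(C) ⊇ FIRST(B) = {a,c}; new: +{a,c}
  C→B A: FOLLOW(B) ⊇ FIRST(A) = {a,b,c}; new: +{a,b,c}
  C→B A: FOLLOW(A) ⊇ FOLLOW(C) ⊇ {a,c}; new: +{a,c}
  FOLLOW(S)={$}  FOLLOW(A)={a,c}  FOLLOW(B)={a,b,c}  FOLLOW(C)={a,c}
pass 2: (stable)
  FOLLOW(S)={$}  FOLLOW(A)={a,c}  FOLLOW(B)={a,b,c}  FOLLOW(C)={a,c}

FOLLOW(B) = ["a", "b", "c"]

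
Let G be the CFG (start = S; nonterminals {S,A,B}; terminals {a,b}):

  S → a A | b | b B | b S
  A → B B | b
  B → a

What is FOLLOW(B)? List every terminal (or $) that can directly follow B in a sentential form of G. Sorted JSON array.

FIRST iteration:
[1]
  A via A→b: +{b}
  B via B→a: +{a}
  S via S→a A: +{a}
  S via S→b: +{b}
  FIRST[S]={a,b}  FIRST[A]={b}  FIRST[B]={a}
[2]
  A via A→B B: +{a}
  FIRST[S]={a,b}  FIRST[A]={a,b}  FIRST[B]={a}
[3] done
  FIRST[S]={a,b}  FIRST[A]={a,b}  FIRST[B]={a}

FOLLOW iteration:
initialize: $ ∈ FOLLOW(S)
pass 1:
  A→B B: FOLLOW(B) ⊇ FIRST(B) = {a}; new: +{a}
  S→a A: FOLLOW(A) ⊇ FOLLOW(S) ⊇ {$}; new: +{$}
  S→b B: FOLLOW(B) ⊇ FOLLOW(S) ⊇ {$}; new: +{$}
  FOLLOW(S)={$}  FOLLOW(A)={$}  FOLLOW(B)={$,a}
pass 2: done
  FOLLOW(S)={$}  FOLLOW(A)={$}  FOLLOW(B)={$,a}

FOLLOW(B) = ["$", "a"]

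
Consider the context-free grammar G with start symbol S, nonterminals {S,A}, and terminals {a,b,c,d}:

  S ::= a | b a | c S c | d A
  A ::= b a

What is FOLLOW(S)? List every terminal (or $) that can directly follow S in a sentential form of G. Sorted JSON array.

Compute FIRST by fixpoint:
[1]
  A via A→b a: +{b}
  S via S→a: +{a}
  S via S→b a: +{b}
  S via S→c S c: +{c}
  S via S→d A: +{d}
  S: {a,b,c,d}  A: {b}
[2] (stable)
  S: {a,b,c,d}  A: {b}

FOLLOW sets:
seed FOLLOW(S) with $
pass 1:
  S→c S c: FOLLOW(S) ⊇ FIRST(c) = {c}; new: +{c}
  S→d A: FOLLOW(A) ⊇ FOLLOW(S) ⊇ {$,c}; new: +{$,c}
  FOLLOW(S)={$,c}  FOLLOW(A)={$,c}
pass 2: (no change)
  FOLLOW(S)={$,c}  FOLLOW(A)={$,c}

FOLLOW(S) = ["$", "c"]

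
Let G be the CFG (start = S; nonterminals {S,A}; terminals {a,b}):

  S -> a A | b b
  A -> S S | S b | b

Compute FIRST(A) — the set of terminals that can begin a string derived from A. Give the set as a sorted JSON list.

FIRST iteration:
[1]
  A via A→b: +{b}
  S via S→a A: +{a}
  S via S→b b: +{b}
  S: {a,b}  A: {b}
[2]
  A via A→S S: +{a}
  S: {a,b}  A: {a,b}
[3] (stable)
  S: {a,b}  A: {a,b}

FIRST(A) = ["a", "b"]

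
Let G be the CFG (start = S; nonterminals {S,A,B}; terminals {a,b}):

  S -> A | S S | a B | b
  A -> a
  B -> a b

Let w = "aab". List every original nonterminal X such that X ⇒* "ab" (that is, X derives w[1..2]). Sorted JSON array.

CNF form of G:
  S -> S S | T0 B | a | b
  A -> a
  B -> T0 T1
  T0 -> a
  T1 -> b

CYK fill (cells [i..j] with 1 ≤ i ≤ j ≤ 2 only):
  cell(1,1) a: {A,S,T0}  orig:{A,S}
  cell(2,2) b: {S,T1}  orig:{S}
  cell(1,2) ab: {B,S}

Original NTs in T[1,2] deriving "ab": ["B", "S"]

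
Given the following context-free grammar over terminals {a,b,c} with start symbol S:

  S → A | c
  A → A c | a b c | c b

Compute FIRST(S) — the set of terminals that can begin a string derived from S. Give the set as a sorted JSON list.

FIRST sets, iterate to fixpoint:
pass 1:
  A via A→a b c: +{a}
  A via A→c b: +{c}
  S via S→A: +{a,c}
  S: {a,c}  A: {a,c}
pass 2: (stable)
  S: {a,c}  A: {a,c}

FIRST(S) = ["a", "c"]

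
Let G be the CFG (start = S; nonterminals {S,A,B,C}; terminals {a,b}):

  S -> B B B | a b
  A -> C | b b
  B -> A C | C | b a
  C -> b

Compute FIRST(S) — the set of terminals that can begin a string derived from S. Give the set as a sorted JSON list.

Compute FIRST by fixpoint:
iter 1:
  A via A→b b: +{b}
  B via B→A C: +{b}
  C via C→b: +{b}
  S via S→B B B: +{b}
  S via S→a b: +{a}
  FIRST[S]={a,b}  FIRST[A]={b}  FIRST[B]={b}  FIRST[C]={b}
iter 2: done
  FIRST[S]={a,b}  FIRST[A]={b}  FIRST[B]={b}  FIRST[C]={b}

FIRST(S) = ["a", "b"]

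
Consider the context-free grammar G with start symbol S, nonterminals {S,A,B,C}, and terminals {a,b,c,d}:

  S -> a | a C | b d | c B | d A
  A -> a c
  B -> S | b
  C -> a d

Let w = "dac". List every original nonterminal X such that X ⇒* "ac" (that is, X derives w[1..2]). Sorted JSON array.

CNF form of G:
  S -> T0 C | T1 B | T2 T3 | T3 A | a
  A -> T0 T1
  B -> T0 C | T1 B | T2 T3 | T3 A | a | b
  C -> T0 T3
  T0 -> a
  T1 -> c
  T2 -> b
  T3 -> d

CYK table (by increasing span) — only the sub-triangle for w[1..2]:
  cell(1,1) a: {B,S,T0}  orig:{B,S}
  cell(2,2) c: {T1}  orig:{}
  cell(1,2) ac: {A}

Original NTs in T[1,2] deriving "ac": ["A"]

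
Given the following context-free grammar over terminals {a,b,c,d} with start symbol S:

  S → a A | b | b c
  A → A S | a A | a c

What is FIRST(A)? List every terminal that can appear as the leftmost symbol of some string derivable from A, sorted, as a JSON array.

FIRST sets, iterate to fixpoint:
iter 1:
  A via A→a A: +{a}
  S via S→a A: +{a}
  S via S→b: +{b}
  S: {a,b}  A: {a}
iter 2: — fixpoint
  S: {a,b}  A: {a}

FIRST(A) = ["a"]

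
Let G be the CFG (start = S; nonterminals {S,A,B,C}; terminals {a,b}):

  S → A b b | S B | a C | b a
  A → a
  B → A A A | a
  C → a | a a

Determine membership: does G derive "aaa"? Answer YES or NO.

CNF form of G:
  S -> A X3 | S B | T0 C | T1 T0
  A -> a
  B -> A X2 | a
  C -> T0 T0 | a
  T0 -> a
  T1 -> b
  X2 -> A A
  X3 -> T1 T1

CYK fill:
  [0..0]={A,B,C,T0}  "a"  orig:{A,B,C}
  [1..1]={A,B,C,T0}  "a"  orig:{A,B,C}
  [2..2]={A,B,C,T0}  "a"  orig:{A,B,C}
  [0..1]={C,S,X2}  "aa"  orig:{C,S}
  [1..2]={C,S,X2}  "aa"  orig:{C,S}
  [0..2]={B,S}  "aaa"

S ∈ T[0,2] ⇒ YES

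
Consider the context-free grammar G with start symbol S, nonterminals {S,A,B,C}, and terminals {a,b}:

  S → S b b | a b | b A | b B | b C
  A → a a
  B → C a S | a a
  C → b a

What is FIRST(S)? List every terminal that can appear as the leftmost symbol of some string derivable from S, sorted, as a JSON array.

Compute FIRST by fixpoint:
pass 1:
  A via A→a a: +{a}
  B via B→a a: +{a}
  C via C→b a: +{b}
  S via S→a b: +{a}
  S via S→b A: +{b}
  S: {a,b}  A: {a}  B: {a}  C: {b}
pass 2:
  B via B→C a S: +{b}
  S: {a,b}  A: {a}  B: {a,b}  C: {b}
pass 3: done
  S: {a,b}  A: {a}  B: {a,b}  C: {b}

FIRST(S) = ["a", "b"]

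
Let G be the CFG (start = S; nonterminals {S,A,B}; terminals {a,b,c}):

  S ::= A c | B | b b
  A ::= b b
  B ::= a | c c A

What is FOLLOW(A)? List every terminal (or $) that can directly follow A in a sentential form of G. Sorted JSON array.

Compute FIRST by fixpoint:
pass 1:
  A via A→b b: +{b}
  B via B→a: +{a}
  B via B→c c A: +{c}
  S via S→A c: +{b}
  S via S→B: +{a,c}
  FIRST[S]={a,b,c}  FIRST[A]={b}  FIRST[B]={a,c}
pass 2: (no change)
  FIRST[S]={a,b,c}  FIRST[A]={b}  FIRST[B]={a,c}

Compute FOLLOW by fixpoint:
FOLLOW(S) := {$}
round 1:
  S→A c: FOLLOW(A) ⊇ FIRST(c) = {c}; new: +{c}
  S→B: FOLLOW(B) ⊇ FOLLOW(S) ⊇ {$}; new: +{$}
  FOLLOW(S)={$}  FOLLOW(A)={c}  FOLLOW(B)={$}
round 2:
  B→c c A: FOLLOW(A) ⊇ FOLLOW(B) ⊇ {$}; new: +{$}
  FOLLOW(S)={$}  FOLLOW(A)={$,c}  FOLLOW(B)={$}
round 3: (stable)
  FOLLOW(S)={$}  FOLLOW(A)={$,c}  FOLLOW(B)={$}

FOLLOW(A) = ["$", "c"]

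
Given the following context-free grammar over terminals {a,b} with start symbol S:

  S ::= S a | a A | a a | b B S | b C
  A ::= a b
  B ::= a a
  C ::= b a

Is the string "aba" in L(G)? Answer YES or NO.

CNF form of G:
  S -> S T0 | T0 A | T0 T0 | T1 C | T1 X2
  A -> T0 T1
  B -> T0 T0
  C -> T1 T0
  T0 -> a
  T1 -> b
  X2 -> B S

Fill CYK table bottom-up:
  cell(0,0) a: {T0}  orig:{}
  cell(1,1) b: {T1}  orig:{}
  cell(2,2) a: {T0}  orig:{}
  cell(0,1) ab: {A}
  cell(1,2) ba: {C}
  cell(0,2) aba: ∅

S ∉ T[0,2] ⇒ NO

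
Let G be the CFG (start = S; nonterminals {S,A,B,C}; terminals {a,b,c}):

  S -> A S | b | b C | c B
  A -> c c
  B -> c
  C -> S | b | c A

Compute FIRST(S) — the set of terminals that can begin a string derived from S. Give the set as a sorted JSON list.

FIRST sets, iterate to fixpoint:
pass 1:
  A via A→c c: +{c}
  B via B→c: +{c}
  C via C→b: +{b}
  C via C→c A: +{c}
  S via S→A S: +{c}
  S via S→b: +{b}
  S: {b,c}  A: {c}  B: {c}  C: {b,c}
pass 2: — fixpoint
  S: {b,c}  A: {c}  B: {c}  C: {b,c}

FIRST(S) = ["b", "c"]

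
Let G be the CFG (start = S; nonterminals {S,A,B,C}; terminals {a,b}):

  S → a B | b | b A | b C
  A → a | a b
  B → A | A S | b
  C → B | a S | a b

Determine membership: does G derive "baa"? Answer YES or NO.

Convert to CNF:
  S -> T0 B | T1 A | T1 C | b
  A -> T0 T1 | a
  B -> A S | T0 T1 | a | b
  C -> A S | T0 S | T0 T1 | a | b
  T0 -> a
  T1 -> b

CYK table (by increasing span):
  T[0,0] 'b' = {B,C,S,T1}  orig:{B,C,S}
  T[1,1] 'a' = {A,B,C,T0}  orig:{A,B,C}
  T[2,2] 'a' = {A,B,C,T0}  orig:{A,B,C}
  T[0,1] 'ba' = {S}
  T[1,2] 'aa' = {S}
  T[0,2] 'baa' = ∅

S ∉ T[0,2] ⇒ NO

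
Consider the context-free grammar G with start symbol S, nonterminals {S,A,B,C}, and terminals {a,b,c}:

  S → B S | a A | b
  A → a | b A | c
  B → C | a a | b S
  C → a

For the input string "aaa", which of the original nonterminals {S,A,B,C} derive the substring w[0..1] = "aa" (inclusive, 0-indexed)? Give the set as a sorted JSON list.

Convert to CNF:
  S -> B S | T1 A | b
  A -> T0 A | a | c
  B -> T0 S | T1 T1 | a
  C -> a
  T0 -> b
  T1 -> a

CYK table (by increasing span) — only the sub-triangle for w[0..1]:
  cell(0,0) a: {A,B,C,T1}  orig:{A,B,C}
  cell(1,1) a: {A,B,C,T1}  orig:{A,B,C}
  cell(0,1) aa: {B,S}

Original NTs in T[0,1] deriving "aa": ["B", "S"]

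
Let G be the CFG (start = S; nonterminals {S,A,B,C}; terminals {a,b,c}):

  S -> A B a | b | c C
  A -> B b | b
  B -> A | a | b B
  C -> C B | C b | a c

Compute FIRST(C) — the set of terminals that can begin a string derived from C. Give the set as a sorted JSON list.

FIRST iteration:
[1]
  A via A→b: +{b}
  B via B→A: +{b}
  B via B→a: +{a}
  C via C→a c: +{a}
  S via S→A B a: +{b}
  S via S→c C: +{c}
  FIRST(S)={b,c}  FIRST(A)={b}  FIRST(B)={a,b}  FIRST(C)={a}
[2]
  A via A→B b: +{a}
  S via S→A B a: +{a}
  FIRST(S)={a,b,c}  FIRST(A)={a,b}  FIRST(B)={a,b}  FIRST(C)={a}
[3] (no change)
  FIRST(S)={a,b,c}  FIRST(A)={a,b}  FIRST(B)={a,b}  FIRST(C)={a}

FIRST(C) = ["a"]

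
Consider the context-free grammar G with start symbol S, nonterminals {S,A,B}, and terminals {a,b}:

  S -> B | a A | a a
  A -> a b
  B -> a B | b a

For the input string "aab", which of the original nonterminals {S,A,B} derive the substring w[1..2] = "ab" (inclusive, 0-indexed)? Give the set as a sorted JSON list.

CNF form of G:
  S -> T0 A | T0 B | T0 T0 | T1 T0
  A -> T0 T1
  B -> T0 B | T1 T0
  T0 -> a
  T1 -> b

Fill CYK table bottom-up, restricted to cells inside w[1..2]:
  cell(1,1) a: {T0}  orig:{}
  cell(2,2) b: {T1}  orig:{}
  cell(1,2) ab: {A}

Original NTs in T[1,2] deriving "ab": ["A"]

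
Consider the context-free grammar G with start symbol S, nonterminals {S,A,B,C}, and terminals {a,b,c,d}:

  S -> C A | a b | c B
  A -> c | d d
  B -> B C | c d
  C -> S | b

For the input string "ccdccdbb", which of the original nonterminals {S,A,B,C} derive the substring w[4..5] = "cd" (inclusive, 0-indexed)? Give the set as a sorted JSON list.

Convert to CNF:
  S -> C A | T1 B | T2 T3
  A -> T0 T0 | c
  B -> B C | T1 T0
  C -> C A | T1 B | T2 T3 | b
  T0 -> d
  T1 -> c
  T2 -> a
  T3 -> b

Fill CYK table bottom-up — only the sub-triangle for w[4..5]:
  cell(4,4) c: {A,T1}  orig:{A}
  cell(5,5) d: {T0}  orig:{}
  cell(4,5) cd: {B}

Original NTs in T[4,5] deriving "cd": ["B"]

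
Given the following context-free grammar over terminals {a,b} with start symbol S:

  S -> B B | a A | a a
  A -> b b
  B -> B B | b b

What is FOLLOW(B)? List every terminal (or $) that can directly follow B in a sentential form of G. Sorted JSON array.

FIRST sets, iterate to fixpoint:
[1]
  A via A→b b: +{b}
  B via B→b b: +{b}
  S via S→B B: +{b}
  S via S→a A: +{a}
  FIRST(S)={a,b}  FIRST(A)={b}  FIRST(B)={b}
[2] (stable)
  FIRST(S)={a,b}  FIRST(A)={b}  FIRST(B)={b}

FOLLOW sets:
seed FOLLOW(S) with $
[1]
  B→B B: FOLLOW(B) ⊇ FIRST(B) = {b}; new: +{b}
  S→B B: FOLLOW(B) ⊇ FOLLOW(S) ⊇ {$}; new: +{$}
  S→a A: FOLLOW(A) ⊇ FOLLOW(S) ⊇ {$}; new: +{$}
  FOLLOW(S)={$}  FOLLOW(A)={$}  FOLLOW(B)={$,b}
[2] (no change)
  FOLLOW(S)={$}  FOLLOW(A)={$}  FOLLOW(B)={$,b}

FOLLOW(B) = ["$", "b"]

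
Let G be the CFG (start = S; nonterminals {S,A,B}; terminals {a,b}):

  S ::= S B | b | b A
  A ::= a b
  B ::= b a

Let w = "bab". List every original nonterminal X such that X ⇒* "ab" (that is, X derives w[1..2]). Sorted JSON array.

CNF form of G:
  S -> S B | T1 A | b
  A -> T0 T1
  B -> T1 T0
  T0 -> a
  T1 -> b

CYK fill — only the sub-triangle for w[1..2]:
  cell(1,1) a: {T0}  orig:{}
  cell(2,2) b: {S,T1}  orig:{S}
  cell(1,2) ab: {A}

Original NTs in T[1,2] deriving "ab": ["A"]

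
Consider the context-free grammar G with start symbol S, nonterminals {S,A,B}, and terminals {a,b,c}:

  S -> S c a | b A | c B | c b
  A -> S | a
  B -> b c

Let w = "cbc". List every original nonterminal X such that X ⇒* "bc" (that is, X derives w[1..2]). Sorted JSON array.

Convert to CNF:
  S -> S X4 | T0 B | T0 T2 | T2 A
  A -> S X3 | T0 B | T0 T2 | T2 A | a
  B -> T2 T0
  T0 -> c
  T1 -> a
  T2 -> b
  X3 -> T0 T1
  X4 -> T0 T1

CYK fill, restricted to cells inside w[1..2]:
  [1..1]={T2}  "b"  orig:{}
  [2..2]={T0}  "c"  orig:{}
  [1..2]={B}  "bc"

Original NTs in T[1,2] deriving "bc": ["B"]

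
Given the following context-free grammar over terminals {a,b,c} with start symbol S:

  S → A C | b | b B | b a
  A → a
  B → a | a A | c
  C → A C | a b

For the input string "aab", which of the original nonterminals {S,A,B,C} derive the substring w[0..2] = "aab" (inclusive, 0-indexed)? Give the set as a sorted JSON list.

Convert to CNF:
  S -> A C | T1 B | T1 T0 | b
  A -> a
  B -> T0 A | a | c
  C -> A C | T0 T1
  T0 -> a
  T1 -> b

Fill CYK table bottom-up — only the sub-triangle for w[0..2]:
  T[0,0] 'a' = {A,B,T0}  orig:{A,B}
  T[1,1] 'a' = {A,B,T0}  orig:{A,B}
  T[2,2] 'b' = {S,T1}  orig:{S}
  T[0,1] 'aa' = {B}
  T[1,2] 'ab' = {C}
  T[0,2] 'aab' = {C,S}

Original NTs in T[0,2] deriving "aab": ["C", "S"]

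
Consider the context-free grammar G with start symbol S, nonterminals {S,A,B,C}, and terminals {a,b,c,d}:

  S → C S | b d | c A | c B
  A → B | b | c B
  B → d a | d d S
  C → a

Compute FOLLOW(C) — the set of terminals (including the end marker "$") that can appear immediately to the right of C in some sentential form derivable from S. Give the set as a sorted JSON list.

Compute FIRST by fixpoint:
iter 1:
  A via A→b: +{b}
  A via A→c B: +{c}
  B via B→d a: +{d}
  C via C→a: +{a}
  S via S→C S: +{a}
  S via S→b d: +{b}
  S via S→c A: +{c}
  FIRST[S]={a,b,c}  FIRST[A]={b,c}  FIRST[B]={d}  FIRST[C]={a}
iter 2:
  A via A→B: +{d}
  FIRST[S]={a,b,c}  FIRST[A]={b,c,d}  FIRST[B]={d}  FIRST[C]={a}
iter 3: done
  FIRST[S]={a,b,c}  FIRST[A]={b,c,d}  FIRST[B]={d}  FIRST[C]={a}

Compute FOLLOW by fixpoint:
seed FOLLOW(S) with $
[1]
  S→C S: FOLLOW(C) ⊇ FIRST(S) = {a,b,c}; new: +{a,b,c}
  S→c A: FOLLOW(A) ⊇ FOLLOW(S) ⊇ {$}; new: +{$}
  S→c B: FOLLOW(B) ⊇ FOLLOW(S) ⊇ {$}; new: +{$}
  FOLLOW[S]={$}  FOLLOW[A]={$}  FOLLOW[B]={$}  FOLLOW[C]={a,b,c}
[2] (no change)
  FOLLOW[S]={$}  FOLLOW[A]={$}  FOLLOW[B]={$}  FOLLOW[C]={a,b,c}

FOLLOW(C) = ["a", "b", "c"]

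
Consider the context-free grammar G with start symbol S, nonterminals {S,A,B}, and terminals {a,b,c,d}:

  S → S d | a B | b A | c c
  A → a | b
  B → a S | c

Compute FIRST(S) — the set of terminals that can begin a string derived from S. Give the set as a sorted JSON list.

FIRST iteration:
[1]
  A via A→a: +{a}
  A via A→b: +{b}
  B via B→a S: +{a}
  B via B→c: +{c}
  S via S→a B: +{a}
  S via S→b A: +{b}
  S via S→c c: +{c}
  FIRST(S)={a,b,c}  FIRST(A)={a,b}  FIRST(B)={a,c}
[2] (no change)
  FIRST(S)={a,b,c}  FIRST(A)={a,b}  FIRST(B)={a,c}

FIRST(S) = ["a", "b", "c"]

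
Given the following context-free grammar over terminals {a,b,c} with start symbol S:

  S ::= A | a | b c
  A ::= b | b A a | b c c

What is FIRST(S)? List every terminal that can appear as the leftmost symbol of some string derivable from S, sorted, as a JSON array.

Compute FIRST by fixpoint:
round 1:
  A via A→b: +{b}
  S via S→A: +{b}
  S via S→a: +{a}
  S: {a,b}  A: {b}
round 2: — fixpoint
  S: {a,b}  A: {b}

FIRST(S) = ["a", "b"]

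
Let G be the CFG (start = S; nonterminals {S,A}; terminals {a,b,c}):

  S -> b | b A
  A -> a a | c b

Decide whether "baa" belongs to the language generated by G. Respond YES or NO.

Convert to CNF:
  S -> T2 A | b
  A -> T0 T0 | T1 T2
  T0 -> a
  T1 -> c
  T2 -> b

Fill CYK table bottom-up:
  cell(0,0) b: {S,T2}  orig:{S}
  cell(1,1) a: {T0}  orig:{}
  cell(2,2) a: {T0}  orig:{}
  cell(0,1) ba: ∅
  cell(1,2) aa: {A}
  cell(0,2) baa: {S}

S ∈ T[0,2] ⇒ YES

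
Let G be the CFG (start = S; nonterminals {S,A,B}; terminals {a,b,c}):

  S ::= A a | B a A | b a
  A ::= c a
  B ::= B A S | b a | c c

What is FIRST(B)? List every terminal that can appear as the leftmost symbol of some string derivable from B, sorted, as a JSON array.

Compute FIRST by fixpoint:
pass 1:
  A via A→c a: +{c}
  B via B→b a: +{b}
  B via B→c c: +{c}
  S via S→A a: +{c}
  S via S→B a A: +{b}
  S: {b,c}  A: {c}  B: {b,c}
pass 2: (no change)
  S: {b,c}  A: {c}  B: {b,c}

FIRST(B) = ["b", "c"]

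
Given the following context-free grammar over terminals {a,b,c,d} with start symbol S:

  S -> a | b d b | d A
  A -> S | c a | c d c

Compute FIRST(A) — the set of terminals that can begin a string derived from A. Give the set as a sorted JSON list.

FIRST sets, iterate to fixpoint:
pass 1:
  A via A→c a: +{c}
  S via S→a: +{a}
  S via S→b d b: +{b}
  S via S→d A: +{d}
  FIRST(S)={a,b,d}  FIRST(A)={c}
pass 2:
  A via A→S: +{a,b,d}
  FIRST(S)={a,b,d}  FIRST(A)={a,b,c,d}
pass 3: (stable)
  FIRST(S)={a,b,d}  FIRST(A)={a,b,c,d}

FIRST(A) = ["a", "b", "c", "d"]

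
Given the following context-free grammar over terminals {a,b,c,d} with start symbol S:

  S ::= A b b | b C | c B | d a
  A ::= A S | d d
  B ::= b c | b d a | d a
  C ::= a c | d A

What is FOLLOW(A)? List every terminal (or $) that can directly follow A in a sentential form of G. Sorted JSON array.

FIRST iteration:
pass 1:
  A via A→d d: +{d}
  B via B→b c: +{b}
  B via B→d a: +{d}
  C via C→a c: +{a}
  C via C→d A: +{d}
  S via S→A b b: +{d}
  S via S→b C: +{b}
  S via S→c B: +{c}
  FIRST(S)={b,c,d}  FIRST(A)={d}  FIRST(B)={b,d}  FIRST(C)={a,d}
pass 2: done
  FIRST(S)={b,c,d}  FIRST(A)={d}  FIRST(B)={b,d}  FIRST(C)={a,d}

Compute FOLLOW by fixpoint:
initialize: $ ∈ FOLLOW(S)
iter 1:
  A→A S: FOLLOW(A) ⊇ FIRST(S) = {b,c,d}; new: +{b,c,d}
  A→A S: FOLLOW(S) ⊇ FOLLOW(A) ⊇ {b,c,d}; new: +{b,c,d}
  S→b C: FOLLOW(C) ⊇ FOLLOW(S) ⊇ {$,b,c,d}; new: +{$,b,c,d}
  S→c B: FOLLOW(B) ⊇ FOLLOW(S) ⊇ {$,b,c,d}; new: +{$,b,c,d}
  FOLLOW(S)={$,b,c,d}  FOLLOW(A)={b,c,d}  FOLLOW(B)={$,b,c,d}  FOLLOW(C)={$,b,c,d}
iter 2:
  C→d A: FOLLOW(A) ⊇ FOLLOW(C) ⊇ {$,b,c,d}; new: +{$}
  FOLLOW(S)={$,b,c,d}  FOLLOW(A)={$,b,c,d}  FOLLOW(B)={$,b,c,d}  FOLLOW(C)={$,b,c,d}
iter 3: done
  FOLLOW(S)={$,b,c,d}  FOLLOW(A)={$,b,c,d}  FOLLOW(B)={$,b,c,d}  FOLLOW(C)={$,b,c,d}

FOLLOW(A) = ["$", "b", "c", "d"]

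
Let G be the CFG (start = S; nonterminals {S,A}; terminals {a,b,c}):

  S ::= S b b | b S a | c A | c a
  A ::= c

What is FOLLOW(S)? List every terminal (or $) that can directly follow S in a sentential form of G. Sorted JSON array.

FIRST sets, iterate to fixpoint:
[1]
  A via A→c: +{c}
  S via S→b S a: +{b}
  S via S→c A: +{c}
  S: {b,c}  A: {c}
[2] done
  S: {b,c}  A: {c}

Compute FOLLOW by fixpoint:
seed FOLLOW(S) with $
round 1:
  S→S b b: FOLLOW(S) ⊇ FIRST(b) = {b}; new: +{b}
  S→b S a: FOLLOW(S) ⊇ FIRST(a) = {a}; new: +{a}
  S→c A: FOLLOW(A) ⊇ FOLLOW(S) ⊇ {$,a,b}; new: +{$,a,b}
  FOLLOW(S)={$,a,b}  FOLLOW(A)={$,a,b}
round 2: — fixpoint
  FOLLOW(S)={$,a,b}  FOLLOW(A)={$,a,b}

FOLLOW(S) = ["$", "a", "b"]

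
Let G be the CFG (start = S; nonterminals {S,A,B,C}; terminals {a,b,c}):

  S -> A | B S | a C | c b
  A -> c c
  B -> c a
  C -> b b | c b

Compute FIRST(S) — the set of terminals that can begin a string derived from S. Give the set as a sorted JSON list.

FIRST iteration:
pass 1:
  A via A→c c: +{c}
  B via B→c a: +{c}
  C via C→b b: +{b}
  C via C→c b: +{c}
  S via S→A: +{c}
  S via S→a C: +{a}
  FIRST[S]={a,c}  FIRST[A]={c}  FIRST[B]={c}  FIRST[C]={b,c}
pass 2: (stable)
  FIRST[S]={a,c}  FIRST[A]={c}  FIRST[B]={c}  FIRST[C]={b,c}

FIRST(S) = ["a", "c"]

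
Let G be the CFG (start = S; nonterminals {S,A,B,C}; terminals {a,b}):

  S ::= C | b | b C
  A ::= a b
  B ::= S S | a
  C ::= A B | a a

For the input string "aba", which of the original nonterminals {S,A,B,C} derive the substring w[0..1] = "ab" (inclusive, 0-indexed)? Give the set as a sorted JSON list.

Convert to CNF:
  S -> A B | T0 T0 | T1 C | b
  A -> T0 T1
  B -> S S | a
  C -> A B | T0 T0
  T0 -> a
  T1 -> b

Fill CYK table bottom-up — only the sub-triangle for w[0..1]:
  cell(0,0) a: {B,T0}  orig:{B}
  cell(1,1) b: {S,T1}  orig:{S}
  cell(0,1) ab: {A}

Original NTs in T[0,1] deriving "ab": ["A"]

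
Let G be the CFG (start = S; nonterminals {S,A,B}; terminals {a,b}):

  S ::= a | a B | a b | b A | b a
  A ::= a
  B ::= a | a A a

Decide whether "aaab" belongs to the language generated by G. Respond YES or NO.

CNF form of G:
  S -> T0 B | T0 T1 | T1 A | T1 T0 | a
  A -> a
  B -> T0 X2 | a
  T0 -> a
  T1 -> b
  X2 -> A T0

CYK fill:
  [0..0]={A,B,S,T0}  "a"  orig:{A,B,S}
  [1..1]={A,B,S,T0}  "a"  orig:{A,B,S}
  [2..2]={A,B,S,T0}  "a"  orig:{A,B,S}
  [3..3]={T1}  "b"  orig:{}
  [0..1]={S,X2}  "aa"  orig:{S}
  [1..2]={S,X2}  "aa"  orig:{S}
  [2..3]={S}  "ab"
  [0..2]={B}  "aaa"
  [1..3]=∅  "aab"
  [0..3]=∅  "aaab"

S ∉ T[0,3] ⇒ NO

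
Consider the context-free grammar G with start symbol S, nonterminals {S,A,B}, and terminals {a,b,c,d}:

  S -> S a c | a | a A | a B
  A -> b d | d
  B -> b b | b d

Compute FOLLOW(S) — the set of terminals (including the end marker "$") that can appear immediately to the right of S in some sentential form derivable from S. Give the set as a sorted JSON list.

FIRST sets, iterate to fixpoint:
[1]
  A via A→b d: +{b}
  A via A→d: +{d}
  B via B→b b: +{b}
  S via S→a: +{a}
  S: {a}  A: {b,d}  B: {b}
[2] — fixpoint
  S: {a}  A: {b,d}  B: {b}

Compute FOLLOW by fixpoint:
seed FOLLOW(S) with $
round 1:
  S→S a c: FOLLOW(S) ⊇ FIRST(a) = {a}; new: +{a}
  S→a A: FOLLOW(A) ⊇ FOLLOW(S) ⊇ {$,a}; new: +{$,a}
  S→a B: FOLLOW(B) ⊇ FOLLOW(S) ⊇ {$,a}; new: +{$,a}
  FOLLOW(S)={$,a}  FOLLOW(A)={$,a}  FOLLOW(B)={$,a}
round 2: (stable)
  FOLLOW(S)={$,a}  FOLLOW(A)={$,a}  FOLLOW(B)={$,a}

FOLLOW(S) = ["$", "a"]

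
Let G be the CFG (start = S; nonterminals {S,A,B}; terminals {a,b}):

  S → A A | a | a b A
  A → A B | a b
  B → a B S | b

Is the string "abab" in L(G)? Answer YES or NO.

CNF form of G:
  S -> A A | T0 X3 | a
  A -> A B | T0 T1
  B -> T0 X2 | b
  T0 -> a
  T1 -> b
  X2 -> B S
  X3 -> T1 A

CYK fill:
  cell(0,0) a: {S,T0}  orig:{S}
  cell(1,1) b: {B,T1}  orig:{B}
  cell(2,2) a: {S,T0}  orig:{S}
  cell(3,3) b: {B,T1}  orig:{B}
  cell(0,1) ab: {A}
  cell(1,2) ba: {X2}  orig:{}
  cell(2,3) ab: {A}
  cell(0,2) aba: {B}
  cell(1,3) bab: {X3}  orig:{}
  cell(0,3) abab: {S}

S ∈ T[0,3] ⇒ YES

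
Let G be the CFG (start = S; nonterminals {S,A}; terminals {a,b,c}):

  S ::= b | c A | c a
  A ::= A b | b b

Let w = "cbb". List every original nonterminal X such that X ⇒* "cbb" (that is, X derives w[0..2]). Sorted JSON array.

Convert to CNF:
  S -> T1 A | T1 T2 | b
  A -> A T0 | T0 T0
  T0 -> b
  T1 -> c
  T2 -> a

CYK fill — only the sub-triangle for w[0..2]:
  T[0,0] 'c' = {T1}  orig:{}
  T[1,1] 'b' = {S,T0}  orig:{S}
  T[2,2] 'b' = {S,T0}  orig:{S}
  T[0,1] 'cb' = ∅
  T[1,2] 'bb' = {A}
  T[0,2] 'cbb' = {S}

Original NTs in T[0,2] deriving "cbb": ["S"]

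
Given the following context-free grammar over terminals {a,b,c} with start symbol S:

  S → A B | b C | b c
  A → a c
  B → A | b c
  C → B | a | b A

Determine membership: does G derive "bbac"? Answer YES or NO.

Convert to CNF:
  S -> A B | T2 C | T2 T1
  A -> T0 T1
  B -> T0 T1 | T2 T1
  C -> T0 T1 | T2 A | T2 T1 | a
  T0 -> a
  T1 -> c
  T2 -> b

Fill CYK table bottom-up:
  cell(0,0) b: {T2}  orig:{}
  cell(1,1) b: {T2}  orig:{}
  cell(2,2) a: {C,T0}  orig:{C}
  cell(3,3) c: {T1}  orig:{}
  cell(0,1) bb: ∅
  cell(1,2) ba: {S}
  cell(2,3) ac: {A,B,C}
  cell(0,2) bba: ∅
  cell(1,3) bac: {C,S}
  cell(0,3) bbac: {S}

S ∈ T[0,3] ⇒ YES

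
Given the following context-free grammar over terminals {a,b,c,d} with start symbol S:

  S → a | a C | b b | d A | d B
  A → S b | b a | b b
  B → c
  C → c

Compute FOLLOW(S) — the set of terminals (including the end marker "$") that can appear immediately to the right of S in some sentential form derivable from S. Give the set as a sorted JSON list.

FIRST sets, iterate to fixpoint:
[1]
  A via A→b a: +{b}
  B via B→c: +{c}
  C via C→c: +{c}
  S via S→a: +{a}
  S via S→b b: +{b}
  S via S→d A: +{d}
  S: {a,b,d}  A: {b}  B: {c}  C: {c}
[2]
  A via A→S b: +{a,d}
  S: {a,b,d}  A: {a,b,d}  B: {c}  C: {c}
[3] — fixpoint
  S: {a,b,d}  A: {a,b,d}  B: {c}  C: {c}

FOLLOW sets:
initialize: $ ∈ FOLLOW(S)
[1]
  A→S b: FOLLOW(S) ⊇ FIRST(b) = {b}; new: +{b}
  S→a C: FOLLOW(C) ⊇ FOLLOW(S) ⊇ {$,b}; new: +{$,b}
  S→d A: FOLLOW(A) ⊇ FOLLOW(S) ⊇ {$,b}; new: +{$,b}
  S→d B: FOLLOW(B) ⊇ FOLLOW(S) ⊇ {$,b}; new: +{$,b}
  S: {$,b}  A: {$,b}  B: {$,b}  C: {$,b}
[2] (no change)
  S: {$,b}  A: {$,b}  B: {$,b}  C: {$,b}

FOLLOW(S) = ["$", "b"]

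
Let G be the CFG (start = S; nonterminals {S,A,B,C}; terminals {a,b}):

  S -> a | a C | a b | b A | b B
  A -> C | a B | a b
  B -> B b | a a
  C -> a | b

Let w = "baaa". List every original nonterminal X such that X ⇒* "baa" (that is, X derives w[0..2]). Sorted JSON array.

CNF form of G:
  S -> T0 C | T0 T1 | T1 A | T1 B | a
  A -> T0 B | T0 T1 | a | b
  B -> B T1 | T0 T0
  C -> a | b
  T0 -> a
  T1 -> b

CYK table (by increasing span) — only the sub-triangle for w[0..2]:
  T[0,0] 'b' = {A,C,T1}  orig:{A,C}
  T[1,1] 'a' = {A,C,S,T0}  orig:{A,C,S}
  T[2,2] 'a' = {A,C,S,T0}  orig:{A,C,S}
  T[0,1] 'ba' = {S}
  T[1,2] 'aa' = {B,S}
  T[0,2] 'baa' = {S}

Original NTs in T[0,2] deriving "baa": ["S"]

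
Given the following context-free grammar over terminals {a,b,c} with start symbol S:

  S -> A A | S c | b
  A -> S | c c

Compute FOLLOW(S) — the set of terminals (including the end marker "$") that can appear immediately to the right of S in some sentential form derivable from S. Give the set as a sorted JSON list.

FIRST iteration:
round 1:
  A via A→c c: +{c}
  S via S→A A: +{c}
  S via S→b: +{b}
  FIRST(S)={b,c}  FIRST(A)={c}
round 2:
  A via A→S: +{b}
  FIRST(S)={b,c}  FIRST(A)={b,c}
round 3: (no change)
  FIRST(S)={b,c}  FIRST(A)={b,c}

Compute FOLLOW by fixpoint:
seed FOLLOW(S) with $
[1]
  S→A A: FOLLOW(A) ⊇ FIRST(A) = {b,c}; new: +{b,c}
  S→A A: FOLLOW(A) ⊇ FOLLOW(S) ⊇ {$}; new: +{$}
  S→S c: FOLLOW(S) ⊇ FIRST(c) = {c}; new: +{c}
  S: {$,c}  A: {$,b,c}
[2]
  A→S: FOLLOW(S) ⊇ FOLLOW(A) ⊇ {$,b,c}; new: +{b}
  S: {$,b,c}  A: {$,b,c}
[3] — fixpoint
  S: {$,b,c}  A: {$,b,c}

FOLLOW(S) = ["$", "b", "c"]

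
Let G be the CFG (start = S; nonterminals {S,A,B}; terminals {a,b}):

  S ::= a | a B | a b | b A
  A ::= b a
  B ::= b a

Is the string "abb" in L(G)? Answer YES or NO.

Convert to CNF:
  S -> T0 A | T1 B | T1 T0 | a
  A -> T0 T1
  B -> T0 T1
  T0 -> b
  T1 -> a

CYK fill:
  [0..0]={S,T1}  "a"  orig:{S}
  [1..1]={T0}  "b"  orig:{}
  [2..2]={T0}  "b"  orig:{}
  [0..1]={S}  "ab"
  [1..2]=∅  "bb"
  [0..2]=∅  "abb"

S ∉ T[0,2] ⇒ NO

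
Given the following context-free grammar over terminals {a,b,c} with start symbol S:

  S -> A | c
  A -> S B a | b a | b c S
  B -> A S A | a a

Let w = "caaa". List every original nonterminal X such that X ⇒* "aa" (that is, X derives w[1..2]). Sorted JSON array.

CNF form of G:
  S -> S X6 | T1 T0 | T1 X7 | c
  A -> S X3 | T1 T0 | T1 X4
  B -> A X5 | T0 T0
  T0 -> a
  T1 -> b
  T2 -> c
  X3 -> B T0
  X4 -> T2 S
  X5 -> S A
  X6 -> B T0
  X7 -> T2 S

CYK fill — only the sub-triangle for w[1..2]:
  T[1,1] 'a' = {T0}  orig:{}
  T[2,2] 'a' = {T0}  orig:{}
  T[1,2] 'aa' = {B}

Original NTs in T[1,2] deriving "aa": ["B"]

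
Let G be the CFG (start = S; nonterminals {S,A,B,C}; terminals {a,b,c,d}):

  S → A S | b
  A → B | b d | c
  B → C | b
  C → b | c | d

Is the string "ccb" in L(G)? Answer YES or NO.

Convert to CNF:
  S -> A S | b
  A -> T0 T1 | b | c | d
  B -> b | c | d
  C -> b | c | d
  T0 -> b
  T1 -> d

Fill CYK table bottom-up:
  T[0,0] 'c' = {A,B,C}
  T[1,1] 'c' = {A,B,C}
  T[2,2] 'b' = {A,B,C,S,T0}  orig:{A,B,C,S}
  T[0,1] 'cc' = ∅
  T[1,2] 'cb' = {S}
  T[0,2] 'ccb' = {S}

S ∈ T[0,2] ⇒ YES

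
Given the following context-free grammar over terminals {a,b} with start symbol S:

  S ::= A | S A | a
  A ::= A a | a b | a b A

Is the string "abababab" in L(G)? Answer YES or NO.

CNF form of G:
  S -> A T0 | S A | T0 T1 | T0 X3 | a
  A -> A T0 | T0 T1 | T0 X2
  T0 -> a
  T1 -> b
  X2 -> T1 A
  X3 -> T1 A

Fill CYK table bottom-up:
  T[0,0] 'a' = {S,T0}  orig:{S}
  T[1,1] 'b' = {T1}  orig:{}
  T[2,2] 'a' = {S,T0}  orig:{S}
  T[3,3] 'b' = {T1}  orig:{}
  T[4,4] 'a' = {S,T0}  orig:{S}
  T[5,5] 'b' = {T1}  orig:{}
  T[6,6] 'a' = {S,T0}  orig:{S}
  T[7,7] 'b' = {T1}  orig:{}
  T[0,1] 'ab' = {A,S}
  T[1,2] 'ba' = ∅
  T[2,3] 'ab' = {A,S}
  T[3,4] 'ba' = ∅
  T[4,5] 'ab' = {A,S}
  T[5,6] 'ba' = ∅
  T[6,7] 'ab' = {A,S}
  T[0,2] 'aba' = {A,S}
  T[1,3] 'bab' = {X2,X3}  orig:{}
  T[2,4] 'aba' = {A,S}
  T[3,5] 'bab' = {X2,X3}  orig:{}
  T[4,6] 'aba' = {A,S}
  T[5,7] 'bab' = {X2,X3}  orig:{}
  T[0,3] 'abab' = {A,S}
  T[1,4] 'baba' = {X2,X3}  orig:{}
  T[2,5] 'abab' = {A,S}
  T[3,6] 'baba' = {X2,X3}  orig:{}
  T[4,7] 'abab' = {A,S}
  T[0,4] 'ababa' = {A,S}
  T[1,5] 'babab' = {X2,X3}  orig:{}
  T[2,6] 'ababa' = {A,S}
  T[3,7] 'babab' = {X2,X3}  orig:{}
  T[0,5] 'ababab' = {A,S}
  T[1,6] 'bababa' = {X2,X3}  orig:{}
  T[2,7] 'ababab' = {A,S}
  T[0,6] 'abababa' = {A,S}
  T[1,7] 'bababab' = {X2,X3}  orig:{}
  T[0,7] 'abababab' = {A,S}

S ∈ T[0,7] ⇒ YES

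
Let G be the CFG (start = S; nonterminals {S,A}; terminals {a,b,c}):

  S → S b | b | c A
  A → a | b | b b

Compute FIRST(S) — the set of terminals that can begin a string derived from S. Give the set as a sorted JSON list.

FIRST iteration:
round 1:
  A via A→a: +{a}
  A via A→b: +{b}
  S via S→b: +{b}
  S via S→c A: +{c}
  FIRST[S]={b,c}  FIRST[A]={a,b}
round 2: — fixpoint
  FIRST[S]={b,c}  FIRST[A]={a,b}

FIRST(S) = ["b", "c"]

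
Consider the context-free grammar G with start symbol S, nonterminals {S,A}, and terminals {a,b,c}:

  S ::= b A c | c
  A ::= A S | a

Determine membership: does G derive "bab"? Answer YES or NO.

Convert to CNF:
  S -> T0 X2 | c
  A -> A S | a
  T0 -> b
  T1 -> c
  X2 -> A T1

CYK fill:
  cell(0,0) b: {T0}  orig:{}
  cell(1,1) a: {A}
  cell(2,2) b: {T0}  orig:{}
  cell(0,1) ba: ∅
  cell(1,2) ab: ∅
  cell(0,2) bab: ∅

S ∉ T[0,2] ⇒ NO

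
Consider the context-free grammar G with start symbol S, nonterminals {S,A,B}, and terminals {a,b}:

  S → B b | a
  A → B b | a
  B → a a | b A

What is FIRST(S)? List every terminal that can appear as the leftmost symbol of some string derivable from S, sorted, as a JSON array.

Compute FIRST by fixpoint:
round 1:
  A via A→a: +{a}
  B via B→a a: +{a}
  B via B→b A: +{b}
  S via S→B b: +{a,b}
  FIRST[S]={a,b}  FIRST[A]={a}  FIRST[B]={a,b}
round 2:
  A via A→B b: +{b}
  FIRST[S]={a,b}  FIRST[A]={a,b}  FIRST[B]={a,b}
round 3: done
  FIRST[S]={a,b}  FIRST[A]={a,b}  FIRST[B]={a,b}

FIRST(S) = ["a", "b"]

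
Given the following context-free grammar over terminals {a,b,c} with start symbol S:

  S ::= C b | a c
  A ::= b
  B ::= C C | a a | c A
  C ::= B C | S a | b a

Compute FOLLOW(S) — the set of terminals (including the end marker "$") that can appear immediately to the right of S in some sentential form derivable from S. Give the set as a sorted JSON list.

FIRST iteration:
iter 1:
  A via A→b: +{b}
  B via B→a a: +{a}
  B via B→c A: +{c}
  C via C→B C: +{a,c}
  C via C→b a: +{b}
  S via S→C b: +{a,b,c}
  FIRST[S]={a,b,c}  FIRST[A]={b}  FIRST[B]={a,c}  FIRST[C]={a,b,c}
iter 2:
  B via B→C C: +{b}
  FIRST[S]={a,b,c}  FIRST[A]={b}  FIRST[B]={a,b,c}  FIRST[C]={a,b,c}
iter 3: (no change)
  FIRST[S]={a,b,c}  FIRST[A]={b}  FIRST[B]={a,b,c}  FIRST[C]={a,b,c}

FOLLOW iteration:
FOLLOW(S) := {$}
round 1:
  B→C C: FOLLOW(C) ⊇ FIRST(C) = {a,b,c}; new: +{a,b,c}
  C→B C: FOLLOW(B) ⊇ FIRST(C) = {a,b,c}; new: +{a,b,c}
  C→S a: FOLLOW(S) ⊇ FIRST(a) = {a}; new: +{a}
  S: {$,a}  A: {}  B: {a,b,c}  C: {a,b,c}
round 2:
  B→c A: FOLLOW(A) ⊇ FOLLOW(B) ⊇ {a,b,c}; new: +{a,b,c}
  S: {$,a}  A: {a,b,c}  B: {a,b,c}  C: {a,b,c}
round 3: — fixpoint
  S: {$,a}  A: {a,b,c}  B: {a,b,c}  C: {a,b,c}

FOLLOW(S) = ["$", "a"]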